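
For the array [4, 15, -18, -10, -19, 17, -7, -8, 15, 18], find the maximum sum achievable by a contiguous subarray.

Using Kadane's algorithm on [4, 15, -18, -10, -19, 17, -7, -8, 15, 18]:

Scanning through the array:
Position 1 (value 15): max_ending_here = 19, max_so_far = 19
Position 2 (value -18): max_ending_here = 1, max_so_far = 19
Position 3 (value -10): max_ending_here = -9, max_so_far = 19
Position 4 (value -19): max_ending_here = -19, max_so_far = 19
Position 5 (value 17): max_ending_here = 17, max_so_far = 19
Position 6 (value -7): max_ending_here = 10, max_so_far = 19
Position 7 (value -8): max_ending_here = 2, max_so_far = 19
Position 8 (value 15): max_ending_here = 17, max_so_far = 19
Position 9 (value 18): max_ending_here = 35, max_so_far = 35

Maximum subarray: [17, -7, -8, 15, 18]
Maximum sum: 35

The maximum subarray is [17, -7, -8, 15, 18] with sum 35. This subarray runs from index 5 to index 9.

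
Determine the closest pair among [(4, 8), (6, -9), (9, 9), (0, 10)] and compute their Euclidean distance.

Computing all pairwise distances among 4 points:

d((4, 8), (6, -9)) = 17.1172
d((4, 8), (9, 9)) = 5.099
d((4, 8), (0, 10)) = 4.4721 <-- minimum
d((6, -9), (9, 9)) = 18.2483
d((6, -9), (0, 10)) = 19.9249
d((9, 9), (0, 10)) = 9.0554

Closest pair: (4, 8) and (0, 10) with distance 4.4721

The closest pair is (4, 8) and (0, 10) with Euclidean distance 4.4721. For 4 points, brute-force pairwise comparison is shown above. For large n, the divide-and-conquer algorithm (sort by x, recurse on halves, check the dividing strip) achieves O(n log n).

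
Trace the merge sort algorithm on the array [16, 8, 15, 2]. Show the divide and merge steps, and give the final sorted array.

Merge sort trace:

Split: [16, 8, 15, 2] -> [16, 8] and [15, 2]
  Split: [16, 8] -> [16] and [8]
  Merge: [16] + [8] -> [8, 16]
  Split: [15, 2] -> [15] and [2]
  Merge: [15] + [2] -> [2, 15]
Merge: [8, 16] + [2, 15] -> [2, 8, 15, 16]

Final sorted array: [2, 8, 15, 16]

The merge sort proceeds by recursively splitting the array and merging sorted halves.
After all merges, the sorted array is [2, 8, 15, 16].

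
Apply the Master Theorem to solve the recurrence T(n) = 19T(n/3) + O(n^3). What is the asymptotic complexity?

Master Theorem for T(n) = 19T(n/3) + O(n^3):

a = 19, b = 3, c = 3
log_b(a) = log_3(19) = 2.6801

Case 3: c = 3 > log_3(19) = 2.6801
T(n) = O(n^3) = O(n^3)

For T(n) = 19T(n/3) + O(n^3): log_3(19) = 2.6801. This is Case 3 of the Master Theorem (c > log_b(a), work dominated by root), giving O(n^3).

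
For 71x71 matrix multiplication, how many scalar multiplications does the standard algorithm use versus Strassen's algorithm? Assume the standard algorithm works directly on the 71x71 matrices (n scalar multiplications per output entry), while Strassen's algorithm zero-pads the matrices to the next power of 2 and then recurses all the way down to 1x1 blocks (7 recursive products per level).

Matrix multiplication for 71x71 matrices:

Strassen's algorithm requires power-of-2 dimensions. Pad 71x71 to 128x128 (next power of 2).

Standard algorithm: 71^3 = 357911 multiplications
Strassen's algorithm: 7^(log2(128)) = 7^7 = 823543 multiplications
Difference: 357911 - 823543 = -465632 (Strassen uses MORE here due to padding overhead — for small or just-over-power-of-2 n, padding can outweigh the per-level savings)

Standard: 357911 multiplications (71^3). Strassen: 823543 multiplications (7^7, after padding to 128x128). Strassen reduces 8 recursive multiplications to 7 at each level.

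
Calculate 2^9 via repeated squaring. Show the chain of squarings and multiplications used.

Computing 2^9 by squaring (build up from 2^1; each line after the first costs one multiplication):

2^1 = 2
2^2 = (2^1)^2 = 2^2 = 4
2^4 = (2^2)^2 = 4^2 = 16
2^8 = (2^4)^2 = 16^2 = 256
2^9 = 2 * 2^8 = 2 * 256 = 512

Result: 512
Multiplications needed: 4 (4 lines after 2^1)

2^9 = 512. Using exponentiation by squaring, this requires 4 multiplications. The key idea: if the exponent is even, square the half-power; if odd, multiply by the base once.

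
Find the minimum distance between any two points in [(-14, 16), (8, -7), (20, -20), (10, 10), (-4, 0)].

Computing all pairwise distances among 5 points:

d((-14, 16), (8, -7)) = 31.8277
d((-14, 16), (20, -20)) = 49.5177
d((-14, 16), (10, 10)) = 24.7386
d((-14, 16), (-4, 0)) = 18.868
d((8, -7), (20, -20)) = 17.6918
d((8, -7), (10, 10)) = 17.1172
d((8, -7), (-4, 0)) = 13.8924 <-- minimum
d((20, -20), (10, 10)) = 31.6228
d((20, -20), (-4, 0)) = 31.241
d((10, 10), (-4, 0)) = 17.2047

Closest pair: (8, -7) and (-4, 0) with distance 13.8924

The closest pair is (8, -7) and (-4, 0) with Euclidean distance 13.8924. For 5 points, brute-force pairwise comparison is shown above. For large n, the divide-and-conquer algorithm (sort by x, recurse on halves, check the dividing strip) achieves O(n log n).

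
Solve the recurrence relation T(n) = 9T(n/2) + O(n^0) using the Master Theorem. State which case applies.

Master Theorem for T(n) = 9T(n/2) + O(n^0):

a = 9, b = 2, c = 0
log_b(a) = log_2(9) = 3.1699

Case 1: c = 0 < log_2(9) = 3.1699
T(n) = O(n^(log_2 9))

For T(n) = 9T(n/2) + O(n^0): log_2(9) = 3.1699. This is Case 1 of the Master Theorem (c < log_b(a), work dominated by leaves), giving O(n^(log_2 9)).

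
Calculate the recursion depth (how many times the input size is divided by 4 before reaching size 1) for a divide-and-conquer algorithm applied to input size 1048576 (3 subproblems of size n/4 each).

For divide and conquer with division factor 4:

Problem sizes at each level:
Level 0: 1048576
Level 1: 262144
Level 2: 65536
Level 3: 16384
Level 4: 4096
Level 5: 1024
Level 6: 256
Level 7: 64
Level 8: 16
Level 9: 4
Level 10: 1

The root is level 0 and the size-1 base case is level 10 (the tree spans levels 0 through 10, i.e. 11 levels counting the root), so the depth is the number of divisions: log_4(1048576) = 10

The recursion tree depth is log_4(1048576) = 10. At each level, the problem size is divided by 4, so it takes 10 divisions to reduce to a base case of size 1. The algorithm makes 3 recursive calls at each level.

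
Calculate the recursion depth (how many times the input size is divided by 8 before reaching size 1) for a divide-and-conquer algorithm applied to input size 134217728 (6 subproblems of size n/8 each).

For divide and conquer with division factor 8:

Problem sizes at each level:
Level 0: 134217728
Level 1: 16777216
Level 2: 2097152
Level 3: 262144
Level 4: 32768
Level 5: 4096
Level 6: 512
Level 7: 64
Level 8: 8
Level 9: 1

The root is level 0 and the size-1 base case is level 9 (the tree spans levels 0 through 9, i.e. 10 levels counting the root), so the depth is the number of divisions: log_8(134217728) = 9

The recursion tree depth is log_8(134217728) = 9. At each level, the problem size is divided by 8, so it takes 9 divisions to reduce to a base case of size 1. The algorithm makes 6 recursive calls at each level.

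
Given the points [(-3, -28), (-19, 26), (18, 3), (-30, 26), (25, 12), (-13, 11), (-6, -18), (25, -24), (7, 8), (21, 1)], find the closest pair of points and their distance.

Computing all pairwise distances among 10 points:

d((-3, -28), (-19, 26)) = 56.3205
d((-3, -28), (18, 3)) = 37.4433
d((-3, -28), (-30, 26)) = 60.3738
d((-3, -28), (25, 12)) = 48.8262
d((-3, -28), (-13, 11)) = 40.2616
d((-3, -28), (-6, -18)) = 10.4403
d((-3, -28), (25, -24)) = 28.2843
d((-3, -28), (7, 8)) = 37.3631
d((-3, -28), (21, 1)) = 37.6431
d((-19, 26), (18, 3)) = 43.566
d((-19, 26), (-30, 26)) = 11.0
d((-19, 26), (25, 12)) = 46.1736
d((-19, 26), (-13, 11)) = 16.1555
d((-19, 26), (-6, -18)) = 45.8803
d((-19, 26), (25, -24)) = 66.6033
d((-19, 26), (7, 8)) = 31.6228
d((-19, 26), (21, 1)) = 47.1699
d((18, 3), (-30, 26)) = 53.2259
d((18, 3), (25, 12)) = 11.4018
d((18, 3), (-13, 11)) = 32.0156
d((18, 3), (-6, -18)) = 31.8904
d((18, 3), (25, -24)) = 27.8927
d((18, 3), (7, 8)) = 12.083
d((18, 3), (21, 1)) = 3.6056 <-- minimum
d((-30, 26), (25, 12)) = 56.7539
d((-30, 26), (-13, 11)) = 22.6716
d((-30, 26), (-6, -18)) = 50.1199
d((-30, 26), (25, -24)) = 74.3303
d((-30, 26), (7, 8)) = 41.1461
d((-30, 26), (21, 1)) = 56.7979
d((25, 12), (-13, 11)) = 38.0132
d((25, 12), (-6, -18)) = 43.1393
d((25, 12), (25, -24)) = 36.0
d((25, 12), (7, 8)) = 18.4391
d((25, 12), (21, 1)) = 11.7047
d((-13, 11), (-6, -18)) = 29.8329
d((-13, 11), (25, -24)) = 51.6624
d((-13, 11), (7, 8)) = 20.2237
d((-13, 11), (21, 1)) = 35.4401
d((-6, -18), (25, -24)) = 31.5753
d((-6, -18), (7, 8)) = 29.0689
d((-6, -18), (21, 1)) = 33.0151
d((25, -24), (7, 8)) = 36.7151
d((25, -24), (21, 1)) = 25.318
d((7, 8), (21, 1)) = 15.6525

Closest pair: (18, 3) and (21, 1) with distance 3.6056

The closest pair is (18, 3) and (21, 1) with Euclidean distance 3.6056. For 10 points, brute-force pairwise comparison is shown above. For large n, the divide-and-conquer algorithm (sort by x, recurse on halves, check the dividing strip) achieves O(n log n).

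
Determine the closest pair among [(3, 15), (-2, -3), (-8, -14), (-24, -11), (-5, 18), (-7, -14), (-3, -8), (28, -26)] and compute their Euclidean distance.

Computing all pairwise distances among 8 points:

d((3, 15), (-2, -3)) = 18.6815
d((3, 15), (-8, -14)) = 31.0161
d((3, 15), (-24, -11)) = 37.4833
d((3, 15), (-5, 18)) = 8.544
d((3, 15), (-7, -14)) = 30.6757
d((3, 15), (-3, -8)) = 23.7697
d((3, 15), (28, -26)) = 48.0208
d((-2, -3), (-8, -14)) = 12.53
d((-2, -3), (-24, -11)) = 23.4094
d((-2, -3), (-5, 18)) = 21.2132
d((-2, -3), (-7, -14)) = 12.083
d((-2, -3), (-3, -8)) = 5.099
d((-2, -3), (28, -26)) = 37.8021
d((-8, -14), (-24, -11)) = 16.2788
d((-8, -14), (-5, 18)) = 32.1403
d((-8, -14), (-7, -14)) = 1.0 <-- minimum
d((-8, -14), (-3, -8)) = 7.8102
d((-8, -14), (28, -26)) = 37.9473
d((-24, -11), (-5, 18)) = 34.6699
d((-24, -11), (-7, -14)) = 17.2627
d((-24, -11), (-3, -8)) = 21.2132
d((-24, -11), (28, -26)) = 54.1202
d((-5, 18), (-7, -14)) = 32.0624
d((-5, 18), (-3, -8)) = 26.0768
d((-5, 18), (28, -26)) = 55.0
d((-7, -14), (-3, -8)) = 7.2111
d((-7, -14), (28, -26)) = 37.0
d((-3, -8), (28, -26)) = 35.8469

Closest pair: (-8, -14) and (-7, -14) with distance 1.0

The closest pair is (-8, -14) and (-7, -14) with Euclidean distance 1.0. For 8 points, brute-force pairwise comparison is shown above. For large n, the divide-and-conquer algorithm (sort by x, recurse on halves, check the dividing strip) achieves O(n log n).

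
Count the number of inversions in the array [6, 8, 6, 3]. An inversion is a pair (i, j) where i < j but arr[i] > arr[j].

Finding inversions in [6, 8, 6, 3]:

(0, 3): arr[0]=6 > arr[3]=3
(1, 2): arr[1]=8 > arr[2]=6
(1, 3): arr[1]=8 > arr[3]=3
(2, 3): arr[2]=6 > arr[3]=3

Total inversions: 4

The array has 4 inversion(s): (0,3), (1,2), (1,3), (2,3). Each pair (i,j) satisfies i < j and arr[i] > arr[j].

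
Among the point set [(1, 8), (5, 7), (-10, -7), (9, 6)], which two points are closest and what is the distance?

Computing all pairwise distances among 4 points:

d((1, 8), (5, 7)) = 4.1231 <-- minimum
d((1, 8), (-10, -7)) = 18.6011
d((1, 8), (9, 6)) = 8.2462
d((5, 7), (-10, -7)) = 20.5183
d((5, 7), (9, 6)) = 4.1231 <-- minimum
d((-10, -7), (9, 6)) = 23.0217

Minimum distance: 4.1231 (tie among 2 pairs: (1, 8) and (5, 7); (5, 7) and (9, 6))

The minimum Euclidean distance is 4.1231. There is a tie: 2 pairs achieve this minimum — (1, 8) and (5, 7); (5, 7) and (9, 6). Any of these is a valid closest pair. For 4 points, brute-force pairwise comparison is shown above. For large n, the divide-and-conquer algorithm (sort by x, recurse on halves, check the dividing strip) achieves O(n log n).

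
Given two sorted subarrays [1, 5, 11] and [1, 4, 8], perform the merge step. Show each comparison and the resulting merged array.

Merging process:

Compare 1 vs 1: take 1 from left. Merged: [1]
Compare 5 vs 1: take 1 from right. Merged: [1, 1]
Compare 5 vs 4: take 4 from right. Merged: [1, 1, 4]
Compare 5 vs 8: take 5 from left. Merged: [1, 1, 4, 5]
Compare 11 vs 8: take 8 from right. Merged: [1, 1, 4, 5, 8]
Append remaining from left: [11]. Merged: [1, 1, 4, 5, 8, 11]

Final merged array: [1, 1, 4, 5, 8, 11]
Total comparisons: 5

The merged array is [1, 1, 4, 5, 8, 11], requiring 5 comparisons. The merge step runs in O(n) time where n is the total number of elements.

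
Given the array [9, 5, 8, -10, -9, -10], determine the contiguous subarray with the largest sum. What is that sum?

Using Kadane's algorithm on [9, 5, 8, -10, -9, -10]:

Scanning through the array:
Position 1 (value 5): max_ending_here = 14, max_so_far = 14
Position 2 (value 8): max_ending_here = 22, max_so_far = 22
Position 3 (value -10): max_ending_here = 12, max_so_far = 22
Position 4 (value -9): max_ending_here = 3, max_so_far = 22
Position 5 (value -10): max_ending_here = -7, max_so_far = 22

Maximum subarray: [9, 5, 8]
Maximum sum: 22

The maximum subarray is [9, 5, 8] with sum 22. This subarray runs from index 0 to index 2.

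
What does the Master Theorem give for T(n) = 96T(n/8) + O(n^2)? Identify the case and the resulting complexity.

Master Theorem for T(n) = 96T(n/8) + O(n^2):

a = 96, b = 8, c = 2
log_b(a) = log_8(96) = 2.1950

Case 1: c = 2 < log_8(96) = 2.1950
T(n) = O(n^(log_8 96))

For T(n) = 96T(n/8) + O(n^2): log_8(96) = 2.1950. This is Case 1 of the Master Theorem (c < log_b(a), work dominated by leaves), giving O(n^(log_8 96)).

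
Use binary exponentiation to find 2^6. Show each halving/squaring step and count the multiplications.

Computing 2^6 by squaring (build up from 2^1; each line after the first costs one multiplication):

2^1 = 2
2^2 = (2^1)^2 = 2^2 = 4
2^3 = 2 * 2^2 = 2 * 4 = 8
2^6 = (2^3)^2 = 8^2 = 64

Result: 64
Multiplications needed: 3 (3 lines after 2^1)

2^6 = 64. Using exponentiation by squaring, this requires 3 multiplications. The key idea: if the exponent is even, square the half-power; if odd, multiply by the base once.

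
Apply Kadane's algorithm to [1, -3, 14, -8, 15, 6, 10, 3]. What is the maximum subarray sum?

Using Kadane's algorithm on [1, -3, 14, -8, 15, 6, 10, 3]:

Scanning through the array:
Position 1 (value -3): max_ending_here = -2, max_so_far = 1
Position 2 (value 14): max_ending_here = 14, max_so_far = 14
Position 3 (value -8): max_ending_here = 6, max_so_far = 14
Position 4 (value 15): max_ending_here = 21, max_so_far = 21
Position 5 (value 6): max_ending_here = 27, max_so_far = 27
Position 6 (value 10): max_ending_here = 37, max_so_far = 37
Position 7 (value 3): max_ending_here = 40, max_so_far = 40

Maximum subarray: [14, -8, 15, 6, 10, 3]
Maximum sum: 40

The maximum subarray is [14, -8, 15, 6, 10, 3] with sum 40. This subarray runs from index 2 to index 7.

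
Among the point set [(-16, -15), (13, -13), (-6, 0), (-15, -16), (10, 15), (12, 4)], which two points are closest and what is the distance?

Computing all pairwise distances among 6 points:

d((-16, -15), (13, -13)) = 29.0689
d((-16, -15), (-6, 0)) = 18.0278
d((-16, -15), (-15, -16)) = 1.4142 <-- minimum
d((-16, -15), (10, 15)) = 39.6989
d((-16, -15), (12, 4)) = 33.8378
d((13, -13), (-6, 0)) = 23.0217
d((13, -13), (-15, -16)) = 28.1603
d((13, -13), (10, 15)) = 28.1603
d((13, -13), (12, 4)) = 17.0294
d((-6, 0), (-15, -16)) = 18.3576
d((-6, 0), (10, 15)) = 21.9317
d((-6, 0), (12, 4)) = 18.4391
d((-15, -16), (10, 15)) = 39.8246
d((-15, -16), (12, 4)) = 33.6006
d((10, 15), (12, 4)) = 11.1803

Closest pair: (-16, -15) and (-15, -16) with distance 1.4142

The closest pair is (-16, -15) and (-15, -16) with Euclidean distance 1.4142. For 6 points, brute-force pairwise comparison is shown above. For large n, the divide-and-conquer algorithm (sort by x, recurse on halves, check the dividing strip) achieves O(n log n).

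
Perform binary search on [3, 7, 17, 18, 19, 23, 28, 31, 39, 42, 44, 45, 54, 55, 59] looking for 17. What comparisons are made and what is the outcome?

Binary search for 17 in [3, 7, 17, 18, 19, 23, 28, 31, 39, 42, 44, 45, 54, 55, 59]:

lo=0, hi=14, mid=7, arr[mid]=31 -> 31 > 17, search left half
lo=0, hi=6, mid=3, arr[mid]=18 -> 18 > 17, search left half
lo=0, hi=2, mid=1, arr[mid]=7 -> 7 < 17, search right half
lo=2, hi=2, mid=2, arr[mid]=17 -> Found target at index 2!

Binary search finds 17 at index 2 after 4 comparisons. The search repeatedly halves the search space by comparing with the middle element.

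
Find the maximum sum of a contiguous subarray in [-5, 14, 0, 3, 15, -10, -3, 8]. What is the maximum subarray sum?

Using Kadane's algorithm on [-5, 14, 0, 3, 15, -10, -3, 8]:

Scanning through the array:
Position 1 (value 14): max_ending_here = 14, max_so_far = 14
Position 2 (value 0): max_ending_here = 14, max_so_far = 14
Position 3 (value 3): max_ending_here = 17, max_so_far = 17
Position 4 (value 15): max_ending_here = 32, max_so_far = 32
Position 5 (value -10): max_ending_here = 22, max_so_far = 32
Position 6 (value -3): max_ending_here = 19, max_so_far = 32
Position 7 (value 8): max_ending_here = 27, max_so_far = 32

Maximum subarray: [14, 0, 3, 15]
Maximum sum: 32

The maximum subarray is [14, 0, 3, 15] with sum 32. This subarray runs from index 1 to index 4.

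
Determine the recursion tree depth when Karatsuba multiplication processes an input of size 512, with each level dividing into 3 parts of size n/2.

For divide and conquer with division factor 2:

Problem sizes at each level:
Level 0: 512
Level 1: 256
Level 2: 128
Level 3: 64
Level 4: 32
Level 5: 16
Level 6: 8
Level 7: 4
Level 8: 2
Level 9: 1

The root is level 0 and the size-1 base case is level 9 (the tree spans levels 0 through 9, i.e. 10 levels counting the root), so the depth is the number of divisions: log_2(512) = 9

The recursion tree depth is log_2(512) = 9. At each level, the problem size is divided by 2, so it takes 9 divisions to reduce to a base case of size 1. The algorithm makes 3 recursive calls at each level.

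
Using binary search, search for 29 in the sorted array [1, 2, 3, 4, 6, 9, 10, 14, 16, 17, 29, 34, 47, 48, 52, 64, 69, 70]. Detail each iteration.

Binary search for 29 in [1, 2, 3, 4, 6, 9, 10, 14, 16, 17, 29, 34, 47, 48, 52, 64, 69, 70]:

lo=0, hi=17, mid=8, arr[mid]=16 -> 16 < 29, search right half
lo=9, hi=17, mid=13, arr[mid]=48 -> 48 > 29, search left half
lo=9, hi=12, mid=10, arr[mid]=29 -> Found target at index 10!

Binary search finds 29 at index 10 after 3 comparisons. The search repeatedly halves the search space by comparing with the middle element.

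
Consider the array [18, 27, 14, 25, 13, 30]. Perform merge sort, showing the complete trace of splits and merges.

Merge sort trace:

Split: [18, 27, 14, 25, 13, 30] -> [18, 27, 14] and [25, 13, 30]
  Split: [18, 27, 14] -> [18] and [27, 14]
    Split: [27, 14] -> [27] and [14]
    Merge: [27] + [14] -> [14, 27]
  Merge: [18] + [14, 27] -> [14, 18, 27]
  Split: [25, 13, 30] -> [25] and [13, 30]
    Split: [13, 30] -> [13] and [30]
    Merge: [13] + [30] -> [13, 30]
  Merge: [25] + [13, 30] -> [13, 25, 30]
Merge: [14, 18, 27] + [13, 25, 30] -> [13, 14, 18, 25, 27, 30]

Final sorted array: [13, 14, 18, 25, 27, 30]

The merge sort proceeds by recursively splitting the array and merging sorted halves.
After all merges, the sorted array is [13, 14, 18, 25, 27, 30].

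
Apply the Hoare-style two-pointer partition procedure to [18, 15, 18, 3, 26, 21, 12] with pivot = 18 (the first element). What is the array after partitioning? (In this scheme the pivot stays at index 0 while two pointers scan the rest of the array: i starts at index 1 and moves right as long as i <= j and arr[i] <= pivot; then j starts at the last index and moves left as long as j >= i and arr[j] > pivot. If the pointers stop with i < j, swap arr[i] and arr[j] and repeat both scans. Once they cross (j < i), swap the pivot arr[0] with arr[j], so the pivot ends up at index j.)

Hoare-style two-pointer partition with pivot = 18:

Initial array: [18, 15, 18, 3, 26, 21, 12]

Pointers start at i = 1, j = 6.
i stops at index 4 (arr[4]=26 > 18), j stops at index 6 (arr[6]=12 <= 18): swap arr[4] and arr[6], array becomes [18, 15, 18, 3, 12, 21, 26]
i ends at 5, j ends at 4: the pointers have crossed (j < i), so scanning stops.

Swap pivot arr[0] with arr[4] to place pivot at position 4: [12, 15, 18, 3, 18, 21, 26]
Pivot position: 4

After partitioning with pivot 18, the array becomes [12, 15, 18, 3, 18, 21, 26]. The pivot is placed at index 4. All elements to the left of the pivot are <= 18, and all elements to the right are > 18.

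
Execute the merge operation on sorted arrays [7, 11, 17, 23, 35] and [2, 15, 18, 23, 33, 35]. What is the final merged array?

Merging process:

Compare 7 vs 2: take 2 from right. Merged: [2]
Compare 7 vs 15: take 7 from left. Merged: [2, 7]
Compare 11 vs 15: take 11 from left. Merged: [2, 7, 11]
Compare 17 vs 15: take 15 from right. Merged: [2, 7, 11, 15]
Compare 17 vs 18: take 17 from left. Merged: [2, 7, 11, 15, 17]
Compare 23 vs 18: take 18 from right. Merged: [2, 7, 11, 15, 17, 18]
Compare 23 vs 23: take 23 from left. Merged: [2, 7, 11, 15, 17, 18, 23]
Compare 35 vs 23: take 23 from right. Merged: [2, 7, 11, 15, 17, 18, 23, 23]
Compare 35 vs 33: take 33 from right. Merged: [2, 7, 11, 15, 17, 18, 23, 23, 33]
Compare 35 vs 35: take 35 from left. Merged: [2, 7, 11, 15, 17, 18, 23, 23, 33, 35]
Append remaining from right: [35]. Merged: [2, 7, 11, 15, 17, 18, 23, 23, 33, 35, 35]

Final merged array: [2, 7, 11, 15, 17, 18, 23, 23, 33, 35, 35]
Total comparisons: 10

The merged array is [2, 7, 11, 15, 17, 18, 23, 23, 33, 35, 35], requiring 10 comparisons. The merge step runs in O(n) time where n is the total number of elements.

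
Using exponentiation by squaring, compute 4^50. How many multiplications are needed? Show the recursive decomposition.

Computing 4^50 by squaring (build up from 4^1; each line after the first costs one multiplication):

4^1 = 4
4^2 = (4^1)^2 = 4^2 = 16
4^3 = 4 * 4^2 = 4 * 16 = 64
4^6 = (4^3)^2 = 64^2 = 4096
4^12 = (4^6)^2 = 4096^2 = 16777216
4^24 = (4^12)^2 = 16777216^2 = 281474976710656
4^25 = 4 * 4^24 = 4 * 281474976710656 = 1125899906842624
4^50 = (4^25)^2 = 1125899906842624^2 = 1267650600228229401496703205376

Result: 1267650600228229401496703205376
Multiplications needed: 7 (7 lines after 4^1)

4^50 = 1267650600228229401496703205376. Using exponentiation by squaring, this requires 7 multiplications. The key idea: if the exponent is even, square the half-power; if odd, multiply by the base once.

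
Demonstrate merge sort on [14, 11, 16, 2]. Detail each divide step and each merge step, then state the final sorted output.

Merge sort trace:

Split: [14, 11, 16, 2] -> [14, 11] and [16, 2]
  Split: [14, 11] -> [14] and [11]
  Merge: [14] + [11] -> [11, 14]
  Split: [16, 2] -> [16] and [2]
  Merge: [16] + [2] -> [2, 16]
Merge: [11, 14] + [2, 16] -> [2, 11, 14, 16]

Final sorted array: [2, 11, 14, 16]

The merge sort proceeds by recursively splitting the array and merging sorted halves.
After all merges, the sorted array is [2, 11, 14, 16].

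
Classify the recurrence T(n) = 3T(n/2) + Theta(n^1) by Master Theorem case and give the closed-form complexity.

Master Theorem for T(n) = 3T(n/2) + O(n^1):

a = 3, b = 2, c = 1
log_b(a) = log_2(3) = 1.5850

Case 1: c = 1 < log_2(3) = 1.5850
T(n) = O(n^(log_2 3))

For T(n) = 3T(n/2) + O(n^1): log_2(3) = 1.5850. This is Case 1 of the Master Theorem (c < log_b(a), work dominated by leaves), giving O(n^(log_2 3)).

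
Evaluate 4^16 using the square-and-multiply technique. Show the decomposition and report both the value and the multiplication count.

Computing 4^16 by squaring (build up from 4^1; each line after the first costs one multiplication):

4^1 = 4
4^2 = (4^1)^2 = 4^2 = 16
4^4 = (4^2)^2 = 16^2 = 256
4^8 = (4^4)^2 = 256^2 = 65536
4^16 = (4^8)^2 = 65536^2 = 4294967296

Result: 4294967296
Multiplications needed: 4 (4 lines after 4^1)

4^16 = 4294967296. Using exponentiation by squaring, this requires 4 multiplications. The key idea: if the exponent is even, square the half-power; if odd, multiply by the base once.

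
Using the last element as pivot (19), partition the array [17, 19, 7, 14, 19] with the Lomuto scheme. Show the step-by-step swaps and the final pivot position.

Lomuto partition with pivot = 19:

Initial array: [17, 19, 7, 14, 19]

arr[0]=17 <= 19: swap with position 0, array becomes [17, 19, 7, 14, 19]
arr[1]=19 <= 19: swap with position 1, array becomes [17, 19, 7, 14, 19]
arr[2]=7 <= 19: swap with position 2, array becomes [17, 19, 7, 14, 19]
arr[3]=14 <= 19: swap with position 3, array becomes [17, 19, 7, 14, 19]

Place pivot at position 4: [17, 19, 7, 14, 19]
Pivot position: 4

After partitioning with pivot 19, the array becomes [17, 19, 7, 14, 19]. The pivot is placed at index 4. All elements to the left of the pivot are <= 19, and all elements to the right are > 19.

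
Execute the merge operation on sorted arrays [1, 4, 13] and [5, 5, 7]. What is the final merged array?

Merging process:

Compare 1 vs 5: take 1 from left. Merged: [1]
Compare 4 vs 5: take 4 from left. Merged: [1, 4]
Compare 13 vs 5: take 5 from right. Merged: [1, 4, 5]
Compare 13 vs 5: take 5 from right. Merged: [1, 4, 5, 5]
Compare 13 vs 7: take 7 from right. Merged: [1, 4, 5, 5, 7]
Append remaining from left: [13]. Merged: [1, 4, 5, 5, 7, 13]

Final merged array: [1, 4, 5, 5, 7, 13]
Total comparisons: 5

The merged array is [1, 4, 5, 5, 7, 13], requiring 5 comparisons. The merge step runs in O(n) time where n is the total number of elements.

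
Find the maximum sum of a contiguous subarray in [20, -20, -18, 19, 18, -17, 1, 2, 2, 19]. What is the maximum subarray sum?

Using Kadane's algorithm on [20, -20, -18, 19, 18, -17, 1, 2, 2, 19]:

Scanning through the array:
Position 1 (value -20): max_ending_here = 0, max_so_far = 20
Position 2 (value -18): max_ending_here = -18, max_so_far = 20
Position 3 (value 19): max_ending_here = 19, max_so_far = 20
Position 4 (value 18): max_ending_here = 37, max_so_far = 37
Position 5 (value -17): max_ending_here = 20, max_so_far = 37
Position 6 (value 1): max_ending_here = 21, max_so_far = 37
Position 7 (value 2): max_ending_here = 23, max_so_far = 37
Position 8 (value 2): max_ending_here = 25, max_so_far = 37
Position 9 (value 19): max_ending_here = 44, max_so_far = 44

Maximum subarray: [19, 18, -17, 1, 2, 2, 19]
Maximum sum: 44

The maximum subarray is [19, 18, -17, 1, 2, 2, 19] with sum 44. This subarray runs from index 3 to index 9.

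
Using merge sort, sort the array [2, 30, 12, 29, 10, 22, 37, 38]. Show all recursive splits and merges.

Merge sort trace:

Split: [2, 30, 12, 29, 10, 22, 37, 38] -> [2, 30, 12, 29] and [10, 22, 37, 38]
  Split: [2, 30, 12, 29] -> [2, 30] and [12, 29]
    Split: [2, 30] -> [2] and [30]
    Merge: [2] + [30] -> [2, 30]
    Split: [12, 29] -> [12] and [29]
    Merge: [12] + [29] -> [12, 29]
  Merge: [2, 30] + [12, 29] -> [2, 12, 29, 30]
  Split: [10, 22, 37, 38] -> [10, 22] and [37, 38]
    Split: [10, 22] -> [10] and [22]
    Merge: [10] + [22] -> [10, 22]
    Split: [37, 38] -> [37] and [38]
    Merge: [37] + [38] -> [37, 38]
  Merge: [10, 22] + [37, 38] -> [10, 22, 37, 38]
Merge: [2, 12, 29, 30] + [10, 22, 37, 38] -> [2, 10, 12, 22, 29, 30, 37, 38]

Final sorted array: [2, 10, 12, 22, 29, 30, 37, 38]

The merge sort proceeds by recursively splitting the array and merging sorted halves.
After all merges, the sorted array is [2, 10, 12, 22, 29, 30, 37, 38].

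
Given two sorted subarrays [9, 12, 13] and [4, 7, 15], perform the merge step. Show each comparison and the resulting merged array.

Merging process:

Compare 9 vs 4: take 4 from right. Merged: [4]
Compare 9 vs 7: take 7 from right. Merged: [4, 7]
Compare 9 vs 15: take 9 from left. Merged: [4, 7, 9]
Compare 12 vs 15: take 12 from left. Merged: [4, 7, 9, 12]
Compare 13 vs 15: take 13 from left. Merged: [4, 7, 9, 12, 13]
Append remaining from right: [15]. Merged: [4, 7, 9, 12, 13, 15]

Final merged array: [4, 7, 9, 12, 13, 15]
Total comparisons: 5

The merged array is [4, 7, 9, 12, 13, 15], requiring 5 comparisons. The merge step runs in O(n) time where n is the total number of elements.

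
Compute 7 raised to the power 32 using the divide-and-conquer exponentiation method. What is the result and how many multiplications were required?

Computing 7^32 by squaring (build up from 7^1; each line after the first costs one multiplication):

7^1 = 7
7^2 = (7^1)^2 = 7^2 = 49
7^4 = (7^2)^2 = 49^2 = 2401
7^8 = (7^4)^2 = 2401^2 = 5764801
7^16 = (7^8)^2 = 5764801^2 = 33232930569601
7^32 = (7^16)^2 = 33232930569601^2 = 1104427674243920646305299201

Result: 1104427674243920646305299201
Multiplications needed: 5 (5 lines after 7^1)

7^32 = 1104427674243920646305299201. Using exponentiation by squaring, this requires 5 multiplications. The key idea: if the exponent is even, square the half-power; if odd, multiply by the base once.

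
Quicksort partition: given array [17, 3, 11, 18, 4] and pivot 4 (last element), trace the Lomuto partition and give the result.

Lomuto partition with pivot = 4:

Initial array: [17, 3, 11, 18, 4]

arr[0]=17 > 4: no swap
arr[1]=3 <= 4: swap with position 0, array becomes [3, 17, 11, 18, 4]
arr[2]=11 > 4: no swap
arr[3]=18 > 4: no swap

Place pivot at position 1: [3, 4, 11, 18, 17]
Pivot position: 1

After partitioning with pivot 4, the array becomes [3, 4, 11, 18, 17]. The pivot is placed at index 1. All elements to the left of the pivot are <= 4, and all elements to the right are > 4.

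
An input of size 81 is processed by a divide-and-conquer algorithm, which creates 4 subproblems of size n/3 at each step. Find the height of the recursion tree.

For divide and conquer with division factor 3:

Problem sizes at each level:
Level 0: 81
Level 1: 27
Level 2: 9
Level 3: 3
Level 4: 1

The root is level 0 and the size-1 base case is level 4 (the tree spans levels 0 through 4, i.e. 5 levels counting the root), so the depth is the number of divisions: log_3(81) = 4

The recursion tree depth is log_3(81) = 4. At each level, the problem size is divided by 3, so it takes 4 divisions to reduce to a base case of size 1. The algorithm makes 4 recursive calls at each level.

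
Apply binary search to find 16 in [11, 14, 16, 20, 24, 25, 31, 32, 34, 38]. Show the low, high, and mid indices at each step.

Binary search for 16 in [11, 14, 16, 20, 24, 25, 31, 32, 34, 38]:

lo=0, hi=9, mid=4, arr[mid]=24 -> 24 > 16, search left half
lo=0, hi=3, mid=1, arr[mid]=14 -> 14 < 16, search right half
lo=2, hi=3, mid=2, arr[mid]=16 -> Found target at index 2!

Binary search finds 16 at index 2 after 3 comparisons. The search repeatedly halves the search space by comparing with the middle element.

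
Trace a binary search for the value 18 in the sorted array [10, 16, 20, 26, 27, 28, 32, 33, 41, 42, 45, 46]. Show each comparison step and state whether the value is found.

Binary search for 18 in [10, 16, 20, 26, 27, 28, 32, 33, 41, 42, 45, 46]:

lo=0, hi=11, mid=5, arr[mid]=28 -> 28 > 18, search left half
lo=0, hi=4, mid=2, arr[mid]=20 -> 20 > 18, search left half
lo=0, hi=1, mid=0, arr[mid]=10 -> 10 < 18, search right half
lo=1, hi=1, mid=1, arr[mid]=16 -> 16 < 18, search right half
lo=2 > hi=1, target 18 not found

Binary search determines that 18 is not in the array after 4 comparisons. The search space was exhausted without finding the target.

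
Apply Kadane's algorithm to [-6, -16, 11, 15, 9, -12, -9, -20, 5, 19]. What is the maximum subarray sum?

Using Kadane's algorithm on [-6, -16, 11, 15, 9, -12, -9, -20, 5, 19]:

Scanning through the array:
Position 1 (value -16): max_ending_here = -16, max_so_far = -6
Position 2 (value 11): max_ending_here = 11, max_so_far = 11
Position 3 (value 15): max_ending_here = 26, max_so_far = 26
Position 4 (value 9): max_ending_here = 35, max_so_far = 35
Position 5 (value -12): max_ending_here = 23, max_so_far = 35
Position 6 (value -9): max_ending_here = 14, max_so_far = 35
Position 7 (value -20): max_ending_here = -6, max_so_far = 35
Position 8 (value 5): max_ending_here = 5, max_so_far = 35
Position 9 (value 19): max_ending_here = 24, max_so_far = 35

Maximum subarray: [11, 15, 9]
Maximum sum: 35

The maximum subarray is [11, 15, 9] with sum 35. This subarray runs from index 2 to index 4.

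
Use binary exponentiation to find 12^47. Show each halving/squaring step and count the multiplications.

Computing 12^47 by squaring (build up from 12^1; each line after the first costs one multiplication):

12^1 = 12
12^2 = (12^1)^2 = 12^2 = 144
12^4 = (12^2)^2 = 144^2 = 20736
12^5 = 12 * 12^4 = 12 * 20736 = 248832
12^10 = (12^5)^2 = 248832^2 = 61917364224
12^11 = 12 * 12^10 = 12 * 61917364224 = 743008370688
12^22 = (12^11)^2 = 743008370688^2 = 552061438912436417593344
12^23 = 12 * 12^22 = 12 * 552061438912436417593344 = 6624737266949237011120128
12^46 = (12^23)^2 = 6624737266949237011120128^2 = 43887143856106046360568987631860370008329246736384
12^47 = 12 * 12^46 = 12 * 43887143856106046360568987631860370008329246736384 = 526645726273272556326827851582324440099950960836608

Result: 526645726273272556326827851582324440099950960836608
Multiplications needed: 9 (9 lines after 12^1)

12^47 = 526645726273272556326827851582324440099950960836608. Using exponentiation by squaring, this requires 9 multiplications. The key idea: if the exponent is even, square the half-power; if odd, multiply by the base once.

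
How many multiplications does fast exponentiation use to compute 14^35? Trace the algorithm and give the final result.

Computing 14^35 by squaring (build up from 14^1; each line after the first costs one multiplication):

14^1 = 14
14^2 = (14^1)^2 = 14^2 = 196
14^4 = (14^2)^2 = 196^2 = 38416
14^8 = (14^4)^2 = 38416^2 = 1475789056
14^16 = (14^8)^2 = 1475789056^2 = 2177953337809371136
14^17 = 14 * 14^16 = 14 * 2177953337809371136 = 30491346729331195904
14^34 = (14^17)^2 = 30491346729331195904^2 = 929722225368296217729286886758826377216
14^35 = 14 * 14^34 = 14 * 929722225368296217729286886758826377216 = 13016111155156147048210016414623569281024

Result: 13016111155156147048210016414623569281024
Multiplications needed: 7 (7 lines after 14^1)

14^35 = 13016111155156147048210016414623569281024. Using exponentiation by squaring, this requires 7 multiplications. The key idea: if the exponent is even, square the half-power; if odd, multiply by the base once.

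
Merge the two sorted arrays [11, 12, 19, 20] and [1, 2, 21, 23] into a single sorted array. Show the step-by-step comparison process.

Merging process:

Compare 11 vs 1: take 1 from right. Merged: [1]
Compare 11 vs 2: take 2 from right. Merged: [1, 2]
Compare 11 vs 21: take 11 from left. Merged: [1, 2, 11]
Compare 12 vs 21: take 12 from left. Merged: [1, 2, 11, 12]
Compare 19 vs 21: take 19 from left. Merged: [1, 2, 11, 12, 19]
Compare 20 vs 21: take 20 from left. Merged: [1, 2, 11, 12, 19, 20]
Append remaining from right: [21, 23]. Merged: [1, 2, 11, 12, 19, 20, 21, 23]

Final merged array: [1, 2, 11, 12, 19, 20, 21, 23]
Total comparisons: 6

The merged array is [1, 2, 11, 12, 19, 20, 21, 23], requiring 6 comparisons. The merge step runs in O(n) time where n is the total number of elements.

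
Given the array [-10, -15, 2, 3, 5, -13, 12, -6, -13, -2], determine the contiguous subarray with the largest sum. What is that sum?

Using Kadane's algorithm on [-10, -15, 2, 3, 5, -13, 12, -6, -13, -2]:

Scanning through the array:
Position 1 (value -15): max_ending_here = -15, max_so_far = -10
Position 2 (value 2): max_ending_here = 2, max_so_far = 2
Position 3 (value 3): max_ending_here = 5, max_so_far = 5
Position 4 (value 5): max_ending_here = 10, max_so_far = 10
Position 5 (value -13): max_ending_here = -3, max_so_far = 10
Position 6 (value 12): max_ending_here = 12, max_so_far = 12
Position 7 (value -6): max_ending_here = 6, max_so_far = 12
Position 8 (value -13): max_ending_here = -7, max_so_far = 12
Position 9 (value -2): max_ending_here = -2, max_so_far = 12

Maximum subarray: [12]
Maximum sum: 12

The maximum subarray is [12] with sum 12. This subarray runs from index 6 to index 6.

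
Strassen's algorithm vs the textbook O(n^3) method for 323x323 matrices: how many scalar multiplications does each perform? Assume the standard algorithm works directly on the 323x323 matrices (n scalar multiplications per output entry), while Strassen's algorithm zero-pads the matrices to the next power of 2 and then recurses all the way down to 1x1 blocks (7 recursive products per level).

Matrix multiplication for 323x323 matrices:

Strassen's algorithm requires power-of-2 dimensions. Pad 323x323 to 512x512 (next power of 2).

Standard algorithm: 323^3 = 33698267 multiplications
Strassen's algorithm: 7^(log2(512)) = 7^9 = 40353607 multiplications
Difference: 33698267 - 40353607 = -6655340 (Strassen uses MORE here due to padding overhead — for small or just-over-power-of-2 n, padding can outweigh the per-level savings)

Standard: 33698267 multiplications (323^3). Strassen: 40353607 multiplications (7^9, after padding to 512x512). Strassen reduces 8 recursive multiplications to 7 at each level.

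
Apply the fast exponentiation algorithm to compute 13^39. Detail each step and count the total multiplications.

Computing 13^39 by squaring (build up from 13^1; each line after the first costs one multiplication):

13^1 = 13
13^2 = (13^1)^2 = 13^2 = 169
13^4 = (13^2)^2 = 169^2 = 28561
13^8 = (13^4)^2 = 28561^2 = 815730721
13^9 = 13 * 13^8 = 13 * 815730721 = 10604499373
13^18 = (13^9)^2 = 10604499373^2 = 112455406951957393129
13^19 = 13 * 13^18 = 13 * 112455406951957393129 = 1461920290375446110677
13^38 = (13^19)^2 = 1461920290375446110677^2 = 2137210935411428674141543654682486133398329
13^39 = 13 * 13^38 = 13 * 2137210935411428674141543654682486133398329 = 27783742160348572763840067510872319734178277

Result: 27783742160348572763840067510872319734178277
Multiplications needed: 8 (8 lines after 13^1)

13^39 = 27783742160348572763840067510872319734178277. Using exponentiation by squaring, this requires 8 multiplications. The key idea: if the exponent is even, square the half-power; if odd, multiply by the base once.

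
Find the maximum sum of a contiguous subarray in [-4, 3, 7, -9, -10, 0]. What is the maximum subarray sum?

Using Kadane's algorithm on [-4, 3, 7, -9, -10, 0]:

Scanning through the array:
Position 1 (value 3): max_ending_here = 3, max_so_far = 3
Position 2 (value 7): max_ending_here = 10, max_so_far = 10
Position 3 (value -9): max_ending_here = 1, max_so_far = 10
Position 4 (value -10): max_ending_here = -9, max_so_far = 10
Position 5 (value 0): max_ending_here = 0, max_so_far = 10

Maximum subarray: [3, 7]
Maximum sum: 10

The maximum subarray is [3, 7] with sum 10. This subarray runs from index 1 to index 2.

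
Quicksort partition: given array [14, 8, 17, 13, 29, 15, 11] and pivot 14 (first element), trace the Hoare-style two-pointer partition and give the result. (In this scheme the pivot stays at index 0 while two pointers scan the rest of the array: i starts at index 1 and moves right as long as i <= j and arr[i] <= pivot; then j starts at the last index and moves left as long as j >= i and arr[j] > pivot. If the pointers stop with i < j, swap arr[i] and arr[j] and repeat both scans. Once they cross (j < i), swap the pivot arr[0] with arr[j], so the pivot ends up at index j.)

Hoare-style two-pointer partition with pivot = 14:

Initial array: [14, 8, 17, 13, 29, 15, 11]

Pointers start at i = 1, j = 6.
i stops at index 2 (arr[2]=17 > 14), j stops at index 6 (arr[6]=11 <= 14): swap arr[2] and arr[6], array becomes [14, 8, 11, 13, 29, 15, 17]
i ends at 4, j ends at 3: the pointers have crossed (j < i), so scanning stops.

Swap pivot arr[0] with arr[3] to place pivot at position 3: [13, 8, 11, 14, 29, 15, 17]
Pivot position: 3

After partitioning with pivot 14, the array becomes [13, 8, 11, 14, 29, 15, 17]. The pivot is placed at index 3. All elements to the left of the pivot are <= 14, and all elements to the right are > 14.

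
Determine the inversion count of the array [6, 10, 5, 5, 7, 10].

Finding inversions in [6, 10, 5, 5, 7, 10]:

(0, 2): arr[0]=6 > arr[2]=5
(0, 3): arr[0]=6 > arr[3]=5
(1, 2): arr[1]=10 > arr[2]=5
(1, 3): arr[1]=10 > arr[3]=5
(1, 4): arr[1]=10 > arr[4]=7

Total inversions: 5

The array has 5 inversion(s): (0,2), (0,3), (1,2), (1,3), (1,4). Each pair (i,j) satisfies i < j and arr[i] > arr[j].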